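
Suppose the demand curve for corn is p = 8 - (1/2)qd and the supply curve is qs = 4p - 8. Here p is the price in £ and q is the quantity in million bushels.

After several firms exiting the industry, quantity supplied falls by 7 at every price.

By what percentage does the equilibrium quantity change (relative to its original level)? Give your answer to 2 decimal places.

Before the shock: 16 - 2p = 4p - 8 ⇒ 24 = 6p ⇒ p = 4, q = 8.
The new curves are qd = 16 - 2p (demand) and qs = 4p - 15 (supply).
Equate the new curves: 16 - 2p = 4p - 15, giving 31 = 6p, p = 31/6 ≈ 5.1667, q = 17/3 ≈ 5.6667.
%Δq = (5.6667 − 8) / 8 × 100 = -29.17%.

-29.17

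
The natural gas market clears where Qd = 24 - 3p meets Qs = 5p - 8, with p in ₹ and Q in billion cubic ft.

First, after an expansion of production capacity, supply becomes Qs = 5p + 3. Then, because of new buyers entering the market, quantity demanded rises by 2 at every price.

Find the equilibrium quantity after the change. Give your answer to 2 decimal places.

17.38

Initially, 24 - 3p = 5p - 8, so 32 = 8p and p = 4, Q = 12.
With the change applied: demand Qd = 26 - 3p, supply Qs = 5p + 3.
Clearing the new market: 26 - 3p = 5p + 3, so p = 2.875 and Q = 17.375.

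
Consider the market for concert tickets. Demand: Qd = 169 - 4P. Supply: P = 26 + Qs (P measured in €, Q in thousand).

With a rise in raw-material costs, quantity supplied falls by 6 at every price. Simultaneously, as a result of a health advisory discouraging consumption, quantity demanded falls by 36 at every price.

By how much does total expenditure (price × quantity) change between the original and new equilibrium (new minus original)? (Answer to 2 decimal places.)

-474.00

Solve the original market: 169 - 4P = P - 26, hence P = 39 and Q = 13.
The new curves are Qd = 133 - 4P (demand) and Qs = P - 32 (supply).
New equilibrium: 133 - 4P = P - 32 ⇒ 165 = 5P ⇒ P = 33, Q = 1.
Expenditure moves from 39×13 = 507 to 33×1 = 33; change = -474.00.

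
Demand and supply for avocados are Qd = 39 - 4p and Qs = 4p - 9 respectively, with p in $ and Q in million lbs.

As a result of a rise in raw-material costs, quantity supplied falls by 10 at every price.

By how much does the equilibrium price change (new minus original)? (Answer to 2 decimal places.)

Before the shock: 39 - 4p = 4p - 9 ⇒ 48 = 8p ⇒ p = 6, Q = 15.
The shock moves the curves to Qd = 39 - 4p and Qs = 4p - 19.
Clearing the new market: 39 - 4p = 4p - 19, so p = 7.25 and Q = 10.
Δp = 7.25 − 6 = +1.25.

+1.25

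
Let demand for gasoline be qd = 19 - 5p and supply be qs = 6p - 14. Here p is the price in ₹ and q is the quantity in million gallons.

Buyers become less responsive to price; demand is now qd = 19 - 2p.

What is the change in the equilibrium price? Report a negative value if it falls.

Initially, 19 - 5p = 6p - 14, so 33 = 11p and p = 3, q = 4.
The new curves are qd = 19 - 2p (demand) and qs = 6p - 14 (supply).
Equate the new curves: 19 - 2p = 6p - 14, giving 33 = 8p, p = 4.125, q = 10.75.
Δp = 4.125 − 3 = +1.125.

+1.125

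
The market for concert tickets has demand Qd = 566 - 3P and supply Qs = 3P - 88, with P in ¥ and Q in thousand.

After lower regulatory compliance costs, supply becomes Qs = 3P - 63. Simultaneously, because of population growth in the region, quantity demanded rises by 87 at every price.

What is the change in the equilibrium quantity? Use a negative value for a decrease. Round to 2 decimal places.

Initially, 566 - 3P = 3P - 88, so 654 = 6P and P = 109, Q = 239.
With the change applied: demand Qd = 653 - 3P, supply Qs = 3P - 63.
Clearing the new market: 653 - 3P = 3P - 63, so P = 358/3 ≈ 119.3333 and Q = 295.
ΔQ = 295 − 239 = +56.00.

+56.00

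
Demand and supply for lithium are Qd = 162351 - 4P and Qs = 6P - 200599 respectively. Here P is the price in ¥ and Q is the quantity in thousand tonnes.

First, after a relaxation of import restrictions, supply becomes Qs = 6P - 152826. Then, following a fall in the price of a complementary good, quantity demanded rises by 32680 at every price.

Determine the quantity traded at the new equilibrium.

55888.2

Before the shock: 162351 - 4P = 6P - 200599 ⇒ 362950 = 10P ⇒ P = 36295, Q = 17171.
After the shift, demand is Qd = 195031 - 4P and supply is Qs = 6P - 152826.
Setting them equal: 195031 - 4P = 6P - 152826 → 347857 = 10P, so P = 34785.7 and Q = 55888.2.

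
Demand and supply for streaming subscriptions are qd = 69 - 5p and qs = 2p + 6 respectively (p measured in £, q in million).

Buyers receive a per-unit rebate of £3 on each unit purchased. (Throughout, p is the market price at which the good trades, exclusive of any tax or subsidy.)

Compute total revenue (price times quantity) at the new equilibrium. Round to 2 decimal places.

Before the shock: 69 - 5p = 2p + 6 ⇒ 63 = 7p ⇒ p = 9, q = 24.
Since buyers' out-of-pocket price is the market price minus the rebate, the effective demand curve becomes qd = 84 - 5p.
New equilibrium: 84 - 5p = 2p + 6 ⇒ 78 = 7p ⇒ p = 78/7 ≈ 11.1429, q = 198/7 ≈ 28.2857.
New expenditure = 11.1429 × 28.2857 = 315.18.

315.18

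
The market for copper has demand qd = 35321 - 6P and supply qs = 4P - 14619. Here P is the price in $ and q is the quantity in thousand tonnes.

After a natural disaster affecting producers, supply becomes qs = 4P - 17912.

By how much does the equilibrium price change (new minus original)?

Solve the original market: 35321 - 6P = 4P - 14619, hence P = 4994 and q = 5357.
With the change applied: demand qd = 35321 - 6P, supply qs = 4P - 17912.
Clearing the new market: 35321 - 6P = 4P - 17912, so P = 5323.3 and q = 3381.2.
ΔP = 5323.3 − 4994 = +329.3.

+329.3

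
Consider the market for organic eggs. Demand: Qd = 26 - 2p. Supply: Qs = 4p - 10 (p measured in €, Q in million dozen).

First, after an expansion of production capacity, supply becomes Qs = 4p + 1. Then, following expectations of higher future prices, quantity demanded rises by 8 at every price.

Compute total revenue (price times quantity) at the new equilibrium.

126.5

Initially, 26 - 2p = 4p - 10, so 36 = 6p and p = 6, Q = 14.
The new curves are Qd = 34 - 2p (demand) and Qs = 4p + 1 (supply).
Setting them equal: 34 - 2p = 4p + 1 → 33 = 6p, so p = 5.5 and Q = 23.
New expenditure = 5.5 × 23 = 126.5.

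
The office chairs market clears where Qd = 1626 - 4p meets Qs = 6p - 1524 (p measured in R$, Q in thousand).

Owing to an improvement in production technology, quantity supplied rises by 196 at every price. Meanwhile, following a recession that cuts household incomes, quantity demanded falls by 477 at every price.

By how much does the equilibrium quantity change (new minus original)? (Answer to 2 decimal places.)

-207.80

Initially, 1626 - 4p = 6p - 1524, so 3150 = 10p and p = 315, Q = 366.
The new curves are Qd = 1149 - 4p (demand) and Qs = 6p - 1328 (supply).
Setting them equal: 1149 - 4p = 6p - 1328 → 2477 = 10p, so p = 247.7 and Q = 158.2.
ΔQ = 158.2 − 366 = -207.80.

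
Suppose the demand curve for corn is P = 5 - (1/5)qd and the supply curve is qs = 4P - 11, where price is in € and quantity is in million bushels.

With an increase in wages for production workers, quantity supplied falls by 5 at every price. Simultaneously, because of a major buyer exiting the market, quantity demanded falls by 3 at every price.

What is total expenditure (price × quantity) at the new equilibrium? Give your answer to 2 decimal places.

Original equilibrium: 25 - 5P = 4P - 11 gives 36 = 9P, so P = 4 and q = 5.
The shock moves the curves to qd = 22 - 5P and qs = 4P - 16.
Equate the new curves: 22 - 5P = 4P - 16, giving 38 = 9P, P = 38/9 ≈ 4.2222, q = 8/9 ≈ 0.8889.
New expenditure = 4.2222 × 0.8889 = 3.75.

3.75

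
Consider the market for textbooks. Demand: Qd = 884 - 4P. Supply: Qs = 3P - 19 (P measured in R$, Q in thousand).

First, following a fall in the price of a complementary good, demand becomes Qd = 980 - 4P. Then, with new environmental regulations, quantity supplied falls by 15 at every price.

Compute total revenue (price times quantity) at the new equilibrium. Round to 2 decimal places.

58025.63

Before the shock: 884 - 4P = 3P - 19 ⇒ 903 = 7P ⇒ P = 129, Q = 368.
After the shift, demand is Qd = 980 - 4P and supply is Qs = 3P - 34.
New equilibrium: 980 - 4P = 3P - 34 ⇒ 1014 = 7P ⇒ P = 1014/7 ≈ 144.8571, Q = 2804/7 ≈ 400.5714.
New expenditure = 144.8571 × 400.5714 = 58025.63.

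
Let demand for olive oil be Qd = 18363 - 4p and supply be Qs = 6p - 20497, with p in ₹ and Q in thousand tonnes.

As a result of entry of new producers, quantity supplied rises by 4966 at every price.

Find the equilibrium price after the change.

3389.4

Solve the original market: 18363 - 4p = 6p - 20497, hence p = 3886 and Q = 2819.
After the shift, demand is Qd = 18363 - 4p and supply is Qs = 6p - 15531.
Setting them equal: 18363 - 4p = 6p - 15531 → 33894 = 10p, so p = 3389.4 and Q = 4805.4.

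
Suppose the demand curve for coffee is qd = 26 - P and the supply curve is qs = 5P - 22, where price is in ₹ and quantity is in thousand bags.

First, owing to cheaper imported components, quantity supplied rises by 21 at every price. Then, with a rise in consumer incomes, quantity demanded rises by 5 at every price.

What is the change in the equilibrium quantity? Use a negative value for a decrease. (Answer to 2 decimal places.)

+7.67

Original equilibrium: 26 - P = 5P - 22 gives 48 = 6P, so P = 8 and q = 18.
With the change applied: demand qd = 31 - P, supply qs = 5P - 1.
Equate the new curves: 31 - P = 5P - 1, giving 32 = 6P, P = 16/3 ≈ 5.3333, q = 77/3 ≈ 25.6667.
Δq = 25.6667 − 18 = +7.67.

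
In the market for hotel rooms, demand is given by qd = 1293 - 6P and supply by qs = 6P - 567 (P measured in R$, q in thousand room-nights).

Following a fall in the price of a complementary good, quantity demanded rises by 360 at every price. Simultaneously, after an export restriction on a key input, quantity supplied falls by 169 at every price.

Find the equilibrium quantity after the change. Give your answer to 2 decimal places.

458.50

Before the shock: 1293 - 6P = 6P - 567 ⇒ 1860 = 12P ⇒ P = 155, q = 363.
After the shift, demand is qd = 1653 - 6P and supply is qs = 6P - 736.
New equilibrium: 1653 - 6P = 6P - 736 ⇒ 2389 = 12P ⇒ P = 2389/12 ≈ 199.0833, q = 458.5.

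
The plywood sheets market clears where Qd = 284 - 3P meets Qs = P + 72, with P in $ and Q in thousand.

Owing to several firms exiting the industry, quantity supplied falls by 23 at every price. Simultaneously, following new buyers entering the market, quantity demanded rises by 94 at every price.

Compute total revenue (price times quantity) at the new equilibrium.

10795.3125

Before the shock: 284 - 3P = P + 72 ⇒ 212 = 4P ⇒ P = 53, Q = 125.
After the shift, demand is Qd = 378 - 3P and supply is Qs = P + 49.
New equilibrium: 378 - 3P = P + 49 ⇒ 329 = 4P ⇒ P = 82.25, Q = 131.25.
New expenditure = 82.25 × 131.25 = 10795.3125.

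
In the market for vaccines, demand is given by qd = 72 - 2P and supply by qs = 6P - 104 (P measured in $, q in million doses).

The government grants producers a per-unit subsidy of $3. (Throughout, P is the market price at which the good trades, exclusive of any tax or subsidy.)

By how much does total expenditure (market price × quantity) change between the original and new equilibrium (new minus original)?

Initially, 72 - 2P = 6P - 104, so 176 = 8P and P = 22, q = 28.
Since sellers receive the price plus the subsidy, the effective supply curve becomes qs = 6P - 86.
New equilibrium: 72 - 2P = 6P - 86 ⇒ 158 = 8P ⇒ P = 19.75, q = 32.5.
Expenditure moves from 22×28 = 616 to 19.75×32.5 = 641.875; change = +25.875.

+25.875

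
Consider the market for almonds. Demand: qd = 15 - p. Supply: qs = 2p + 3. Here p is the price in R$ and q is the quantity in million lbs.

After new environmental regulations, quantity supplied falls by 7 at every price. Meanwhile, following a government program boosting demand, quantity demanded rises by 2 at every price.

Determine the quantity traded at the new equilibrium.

Original equilibrium: 15 - p = 2p + 3 gives 12 = 3p, so p = 4 and q = 11.
The new curves are qd = 17 - p (demand) and qs = 2p - 4 (supply).
New equilibrium: 17 - p = 2p - 4 ⇒ 21 = 3p ⇒ p = 7, q = 10.

10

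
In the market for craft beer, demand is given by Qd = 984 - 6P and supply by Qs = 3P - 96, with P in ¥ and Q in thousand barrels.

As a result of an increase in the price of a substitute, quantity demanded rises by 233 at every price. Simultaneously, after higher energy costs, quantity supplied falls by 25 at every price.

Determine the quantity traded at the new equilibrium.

Solve the original market: 984 - 6P = 3P - 96, hence P = 120 and Q = 264.
The shock moves the curves to Qd = 1217 - 6P and Qs = 3P - 121.
Setting them equal: 1217 - 6P = 3P - 121 → 1338 = 9P, so P = 446/3 ≈ 148.6667 and Q = 325.

325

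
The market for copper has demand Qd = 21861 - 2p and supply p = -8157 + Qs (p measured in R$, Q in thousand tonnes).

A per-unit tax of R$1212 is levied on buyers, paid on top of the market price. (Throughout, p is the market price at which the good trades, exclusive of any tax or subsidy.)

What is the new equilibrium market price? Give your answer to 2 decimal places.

Original equilibrium: 21861 - 2p = p + 8157 gives 13704 = 3p, so p = 4568 and Q = 12725.
Since buyers pay the price plus the tax, the effective demand curve becomes Qd = 19437 - 2p.
Equate the new curves: 19437 - 2p = p + 8157, giving 11280 = 3p, p = 3760, Q = 11917.

3760.00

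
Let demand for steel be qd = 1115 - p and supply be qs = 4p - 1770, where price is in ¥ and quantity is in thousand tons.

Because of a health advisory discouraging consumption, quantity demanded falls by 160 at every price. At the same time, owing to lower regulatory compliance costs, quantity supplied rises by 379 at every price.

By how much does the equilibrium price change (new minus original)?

-107.8

Before the shock: 1115 - p = 4p - 1770 ⇒ 2885 = 5p ⇒ p = 577, q = 538.
The shock moves the curves to qd = 955 - p and qs = 4p - 1391.
Equate the new curves: 955 - p = 4p - 1391, giving 2346 = 5p, p = 469.2, q = 485.8.
Δp = 469.2 − 577 = -107.8.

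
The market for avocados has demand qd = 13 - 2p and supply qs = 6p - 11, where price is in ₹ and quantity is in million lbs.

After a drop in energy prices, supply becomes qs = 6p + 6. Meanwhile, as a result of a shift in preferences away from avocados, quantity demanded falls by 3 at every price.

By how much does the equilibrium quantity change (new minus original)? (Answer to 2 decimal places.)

+2.00

Solve the original market: 13 - 2p = 6p - 11, hence p = 3 and q = 7.
The new curves are qd = 10 - 2p (demand) and qs = 6p + 6 (supply).
New equilibrium: 10 - 2p = 6p + 6 ⇒ 4 = 8p ⇒ p = 0.5, q = 9.
Δq = 9 − 7 = +2.00.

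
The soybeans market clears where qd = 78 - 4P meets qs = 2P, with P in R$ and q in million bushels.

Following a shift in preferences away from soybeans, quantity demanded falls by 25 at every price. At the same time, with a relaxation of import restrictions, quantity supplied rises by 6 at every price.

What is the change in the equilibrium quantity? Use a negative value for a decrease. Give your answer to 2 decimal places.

-4.33

Solve the original market: 78 - 4P = 2P, hence P = 13 and q = 26.
The new curves are qd = 53 - 4P (demand) and qs = 2P + 6 (supply).
Equate the new curves: 53 - 4P = 2P + 6, giving 47 = 6P, P = 47/6 ≈ 7.8333, q = 65/3 ≈ 21.6667.
Δq = 21.6667 − 26 = -4.33.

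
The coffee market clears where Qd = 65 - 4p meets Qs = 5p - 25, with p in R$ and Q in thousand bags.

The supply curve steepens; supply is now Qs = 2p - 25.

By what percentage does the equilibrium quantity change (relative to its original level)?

-80

Before the shock: 65 - 4p = 5p - 25 ⇒ 90 = 9p ⇒ p = 10, Q = 25.
After the shift, demand is Qd = 65 - 4p and supply is Qs = 2p - 25.
Clearing the new market: 65 - 4p = 2p - 25, so p = 15 and Q = 5.
%ΔQ = (5 − 25) / 25 × 100 = -80%.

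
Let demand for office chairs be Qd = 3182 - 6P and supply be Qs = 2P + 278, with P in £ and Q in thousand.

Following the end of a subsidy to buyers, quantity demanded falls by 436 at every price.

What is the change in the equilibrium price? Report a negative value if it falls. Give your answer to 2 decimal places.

Before the shock: 3182 - 6P = 2P + 278 ⇒ 2904 = 8P ⇒ P = 363, Q = 1004.
With the change applied: demand Qd = 2746 - 6P, supply Qs = 2P + 278.
Setting them equal: 2746 - 6P = 2P + 278 → 2468 = 8P, so P = 308.5 and Q = 895.
ΔP = 308.5 − 363 = -54.50.

-54.50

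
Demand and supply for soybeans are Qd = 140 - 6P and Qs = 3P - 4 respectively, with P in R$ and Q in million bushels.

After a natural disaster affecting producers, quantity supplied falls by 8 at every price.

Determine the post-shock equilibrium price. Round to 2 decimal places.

Solve the original market: 140 - 6P = 3P - 4, hence P = 16 and Q = 44.
The new curves are Qd = 140 - 6P (demand) and Qs = 3P - 12 (supply).
New equilibrium: 140 - 6P = 3P - 12 ⇒ 152 = 9P ⇒ P = 152/9 ≈ 16.8889, Q = 116/3 ≈ 38.6667.

16.89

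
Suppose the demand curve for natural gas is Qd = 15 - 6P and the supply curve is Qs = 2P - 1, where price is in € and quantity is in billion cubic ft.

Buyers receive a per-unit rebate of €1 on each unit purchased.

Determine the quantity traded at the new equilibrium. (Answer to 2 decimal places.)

4.50

Original equilibrium: 15 - 6P = 2P - 1 gives 16 = 8P, so P = 2 and Q = 3.
Since buyers' out-of-pocket price is the market price minus the rebate, the effective demand curve becomes Qd = 21 - 6P.
Equate the new curves: 21 - 6P = 2P - 1, giving 22 = 8P, P = 2.75, Q = 4.5.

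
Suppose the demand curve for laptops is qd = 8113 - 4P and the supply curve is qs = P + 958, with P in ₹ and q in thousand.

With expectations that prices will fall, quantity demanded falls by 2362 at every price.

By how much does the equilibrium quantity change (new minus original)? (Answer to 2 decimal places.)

Original equilibrium: 8113 - 4P = P + 958 gives 7155 = 5P, so P = 1431 and q = 2389.
The shock moves the curves to qd = 5751 - 4P and qs = P + 958.
New equilibrium: 5751 - 4P = P + 958 ⇒ 4793 = 5P ⇒ P = 958.6, q = 1916.6.
Δq = 1916.6 − 2389 = -472.40.

-472.40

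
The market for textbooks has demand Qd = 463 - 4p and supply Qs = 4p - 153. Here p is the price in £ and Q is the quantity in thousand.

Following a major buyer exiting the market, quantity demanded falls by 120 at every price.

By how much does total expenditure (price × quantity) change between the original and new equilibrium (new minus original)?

-6045

Before the shock: 463 - 4p = 4p - 153 ⇒ 616 = 8p ⇒ p = 77, Q = 155.
The new curves are Qd = 343 - 4p (demand) and Qs = 4p - 153 (supply).
Clearing the new market: 343 - 4p = 4p - 153, so p = 62 and Q = 95.
Expenditure moves from 77×155 = 11935 to 62×95 = 5890; change = -6045.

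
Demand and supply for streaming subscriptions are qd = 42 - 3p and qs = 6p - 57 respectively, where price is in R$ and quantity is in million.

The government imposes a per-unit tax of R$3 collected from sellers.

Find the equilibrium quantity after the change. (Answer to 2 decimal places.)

Solve the original market: 42 - 3p = 6p - 57, hence p = 11 and q = 9.
Since sellers keep the price net of the tax, the effective supply curve becomes qs = 6p - 75.
New equilibrium: 42 - 3p = 6p - 75 ⇒ 117 = 9p ⇒ p = 13, q = 3.

3.00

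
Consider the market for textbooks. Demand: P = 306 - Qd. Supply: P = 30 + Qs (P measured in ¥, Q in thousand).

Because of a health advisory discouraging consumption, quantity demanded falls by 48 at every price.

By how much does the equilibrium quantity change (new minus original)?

Original equilibrium: 306 - P = P - 30 gives 336 = 2P, so P = 168 and Q = 138.
After the shift, demand is Qd = 258 - P and supply is Qs = P - 30.
Equate the new curves: 258 - P = P - 30, giving 288 = 2P, P = 144, Q = 114.
ΔQ = 114 − 138 = -24.

-24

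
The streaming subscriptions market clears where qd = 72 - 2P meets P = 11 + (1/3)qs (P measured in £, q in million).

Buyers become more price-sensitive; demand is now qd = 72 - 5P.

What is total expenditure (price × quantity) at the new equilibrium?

83.671875

Solve the original market: 72 - 2P = 3P - 33, hence P = 21 and q = 30.
After the shift, demand is qd = 72 - 5P and supply is qs = 3P - 33.
Setting them equal: 72 - 5P = 3P - 33 → 105 = 8P, so P = 13.125 and q = 6.375.
New expenditure = 13.125 × 6.375 = 83.671875.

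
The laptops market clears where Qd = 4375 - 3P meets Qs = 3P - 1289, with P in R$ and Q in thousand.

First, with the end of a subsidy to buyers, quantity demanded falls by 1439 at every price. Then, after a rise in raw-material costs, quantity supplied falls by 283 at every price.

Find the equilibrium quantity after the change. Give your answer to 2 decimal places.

682.00

Initially, 4375 - 3P = 3P - 1289, so 5664 = 6P and P = 944, Q = 1543.
After the shift, demand is Qd = 2936 - 3P and supply is Qs = 3P - 1572.
Equate the new curves: 2936 - 3P = 3P - 1572, giving 4508 = 6P, P = 2254/3 ≈ 751.3333, Q = 682.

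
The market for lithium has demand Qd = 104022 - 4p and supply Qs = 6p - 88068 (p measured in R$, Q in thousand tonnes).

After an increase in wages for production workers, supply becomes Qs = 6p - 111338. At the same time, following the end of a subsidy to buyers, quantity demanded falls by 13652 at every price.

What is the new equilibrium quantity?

9686.8

Initially, 104022 - 4p = 6p - 88068, so 192090 = 10p and p = 19209, Q = 27186.
The shock moves the curves to Qd = 90370 - 4p and Qs = 6p - 111338.
Clearing the new market: 90370 - 4p = 6p - 111338, so p = 20170.8 and Q = 9686.8.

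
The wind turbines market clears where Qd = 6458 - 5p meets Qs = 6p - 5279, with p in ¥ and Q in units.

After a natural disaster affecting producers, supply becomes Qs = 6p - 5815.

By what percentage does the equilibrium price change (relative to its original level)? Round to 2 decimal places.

+4.57

Solve the original market: 6458 - 5p = 6p - 5279, hence p = 1067 and Q = 1123.
After the shift, demand is Qd = 6458 - 5p and supply is Qs = 6p - 5815.
Setting them equal: 6458 - 5p = 6p - 5815 → 12273 = 11p, so p = 12273/11 ≈ 1115.7273 and Q = 9673/11 ≈ 879.3636.
%Δp = (1115.7273 − 1067) / 1067 × 100 = +4.57%.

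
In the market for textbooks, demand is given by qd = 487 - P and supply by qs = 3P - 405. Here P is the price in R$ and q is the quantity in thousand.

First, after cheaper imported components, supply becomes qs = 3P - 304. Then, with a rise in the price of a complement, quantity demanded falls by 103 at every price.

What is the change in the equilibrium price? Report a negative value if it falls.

-51

Original equilibrium: 487 - P = 3P - 405 gives 892 = 4P, so P = 223 and q = 264.
The shock moves the curves to qd = 384 - P and qs = 3P - 304.
Clearing the new market: 384 - P = 3P - 304, so P = 172 and q = 212.
ΔP = 172 − 223 = -51.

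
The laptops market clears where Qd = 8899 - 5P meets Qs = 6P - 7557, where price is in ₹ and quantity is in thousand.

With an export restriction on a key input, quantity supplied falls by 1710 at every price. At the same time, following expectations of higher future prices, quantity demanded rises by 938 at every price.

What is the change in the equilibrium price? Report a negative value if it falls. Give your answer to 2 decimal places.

Solve the original market: 8899 - 5P = 6P - 7557, hence P = 1496 and Q = 1419.
The shock moves the curves to Qd = 9837 - 5P and Qs = 6P - 9267.
Setting them equal: 9837 - 5P = 6P - 9267 → 19104 = 11P, so P = 19104/11 ≈ 1736.7273 and Q = 12687/11 ≈ 1153.3636.
ΔP = 1736.7273 − 1496 = +240.73.

+240.73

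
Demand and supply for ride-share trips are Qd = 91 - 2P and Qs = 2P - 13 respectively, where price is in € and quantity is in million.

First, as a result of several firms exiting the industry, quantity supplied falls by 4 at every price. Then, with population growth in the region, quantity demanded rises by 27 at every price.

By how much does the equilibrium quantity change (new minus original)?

Before the shock: 91 - 2P = 2P - 13 ⇒ 104 = 4P ⇒ P = 26, Q = 39.
After the shift, demand is Qd = 118 - 2P and supply is Qs = 2P - 17.
New equilibrium: 118 - 2P = 2P - 17 ⇒ 135 = 4P ⇒ P = 33.75, Q = 50.5.
ΔQ = 50.5 − 39 = +11.5.

+11.5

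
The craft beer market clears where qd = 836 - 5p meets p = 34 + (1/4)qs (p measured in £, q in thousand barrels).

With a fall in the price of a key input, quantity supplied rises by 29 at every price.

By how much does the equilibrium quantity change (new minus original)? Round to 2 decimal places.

+16.11

Before the shock: 836 - 5p = 4p - 136 ⇒ 972 = 9p ⇒ p = 108, q = 296.
After the shift, demand is qd = 836 - 5p and supply is qs = 4p - 107.
New equilibrium: 836 - 5p = 4p - 107 ⇒ 943 = 9p ⇒ p = 943/9 ≈ 104.7778, q = 2809/9 ≈ 312.1111.
Δq = 312.1111 − 296 = +16.11.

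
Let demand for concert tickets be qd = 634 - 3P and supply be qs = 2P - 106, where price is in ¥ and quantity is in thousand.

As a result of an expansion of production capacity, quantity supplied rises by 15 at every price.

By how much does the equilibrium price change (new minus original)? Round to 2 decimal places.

Initially, 634 - 3P = 2P - 106, so 740 = 5P and P = 148, q = 190.
After the shift, demand is qd = 634 - 3P and supply is qs = 2P - 91.
Clearing the new market: 634 - 3P = 2P - 91, so P = 145 and q = 199.
ΔP = 145 − 148 = -3.00.

-3.00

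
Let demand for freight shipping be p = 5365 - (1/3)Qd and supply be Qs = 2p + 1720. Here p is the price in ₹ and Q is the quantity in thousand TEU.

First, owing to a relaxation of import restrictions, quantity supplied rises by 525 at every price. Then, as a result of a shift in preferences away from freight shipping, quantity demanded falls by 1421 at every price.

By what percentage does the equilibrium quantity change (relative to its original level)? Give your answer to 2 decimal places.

Solve the original market: 16095 - 3p = 2p + 1720, hence p = 2875 and Q = 7470.
With the change applied: demand Qd = 14674 - 3p, supply Qs = 2p + 2245.
Equate the new curves: 14674 - 3p = 2p + 2245, giving 12429 = 5p, p = 2485.8, Q = 7216.6.
%ΔQ = (7216.6 − 7470) / 7470 × 100 = -3.39%.

-3.39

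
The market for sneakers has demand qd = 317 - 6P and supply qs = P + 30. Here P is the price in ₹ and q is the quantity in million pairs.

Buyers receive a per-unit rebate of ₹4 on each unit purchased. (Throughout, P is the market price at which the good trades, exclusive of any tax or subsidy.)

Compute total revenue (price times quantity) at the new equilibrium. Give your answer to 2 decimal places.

Original equilibrium: 317 - 6P = P + 30 gives 287 = 7P, so P = 41 and q = 71.
Since buyers' out-of-pocket price is the market price minus the rebate, the effective demand curve becomes qd = 341 - 6P.
New equilibrium: 341 - 6P = P + 30 ⇒ 311 = 7P ⇒ P = 311/7 ≈ 44.4286, q = 521/7 ≈ 74.4286.
New expenditure = 44.4286 × 74.4286 = 3306.76.

3306.76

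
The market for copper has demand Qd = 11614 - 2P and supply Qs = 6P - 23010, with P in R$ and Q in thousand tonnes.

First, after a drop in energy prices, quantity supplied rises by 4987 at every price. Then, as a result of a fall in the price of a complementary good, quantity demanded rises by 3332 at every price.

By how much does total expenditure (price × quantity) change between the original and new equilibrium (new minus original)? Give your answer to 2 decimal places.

Initially, 11614 - 2P = 6P - 23010, so 34624 = 8P and P = 4328, Q = 2958.
After the shift, demand is Qd = 14946 - 2P and supply is Qs = 6P - 18023.
Setting them equal: 14946 - 2P = 6P - 18023 → 32969 = 8P, so P = 4121.125 and Q = 6703.75.
Expenditure moves from 4328×2958 = 12802224 to 4121.125×6703.75 = 27626991.71875; change = +14824767.72.

+14824767.72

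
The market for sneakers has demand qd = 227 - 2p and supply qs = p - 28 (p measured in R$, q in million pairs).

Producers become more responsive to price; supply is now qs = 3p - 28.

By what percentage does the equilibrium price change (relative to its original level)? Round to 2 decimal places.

-40.00

Original equilibrium: 227 - 2p = p - 28 gives 255 = 3p, so p = 85 and q = 57.
The new curves are qd = 227 - 2p (demand) and qs = 3p - 28 (supply).
Equate the new curves: 227 - 2p = 3p - 28, giving 255 = 5p, p = 51, q = 125.
%Δp = (51 − 85) / 85 × 100 = -40.00%.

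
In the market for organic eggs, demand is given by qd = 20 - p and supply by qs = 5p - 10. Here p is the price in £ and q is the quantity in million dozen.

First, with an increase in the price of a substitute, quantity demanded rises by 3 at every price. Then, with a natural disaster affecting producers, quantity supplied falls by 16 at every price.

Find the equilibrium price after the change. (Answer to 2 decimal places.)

8.17

Before the shock: 20 - p = 5p - 10 ⇒ 30 = 6p ⇒ p = 5, q = 15.
With the change applied: demand qd = 23 - p, supply qs = 5p - 26.
Setting them equal: 23 - p = 5p - 26 → 49 = 6p, so p = 49/6 ≈ 8.1667 and q = 89/6 ≈ 14.8333.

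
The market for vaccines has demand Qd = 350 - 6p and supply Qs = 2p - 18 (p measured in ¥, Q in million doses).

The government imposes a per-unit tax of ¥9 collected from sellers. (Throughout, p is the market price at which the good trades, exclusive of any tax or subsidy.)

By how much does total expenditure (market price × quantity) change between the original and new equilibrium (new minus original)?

-484.875

Initially, 350 - 6p = 2p - 18, so 368 = 8p and p = 46, Q = 74.
Since sellers keep the price net of the tax, the effective supply curve becomes Qs = 2p - 36.
Clearing the new market: 350 - 6p = 2p - 36, so p = 48.25 and Q = 60.5.
Expenditure moves from 46×74 = 3404 to 48.25×60.5 = 2919.125; change = -484.875.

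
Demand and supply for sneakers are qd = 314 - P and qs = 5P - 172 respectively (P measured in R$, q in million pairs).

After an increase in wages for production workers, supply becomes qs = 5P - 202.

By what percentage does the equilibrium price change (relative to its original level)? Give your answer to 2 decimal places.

+6.17

Before the shock: 314 - P = 5P - 172 ⇒ 486 = 6P ⇒ P = 81, q = 233.
With the change applied: demand qd = 314 - P, supply qs = 5P - 202.
Clearing the new market: 314 - P = 5P - 202, so P = 86 and q = 228.
%ΔP = (86 − 81) / 81 × 100 = +6.17%.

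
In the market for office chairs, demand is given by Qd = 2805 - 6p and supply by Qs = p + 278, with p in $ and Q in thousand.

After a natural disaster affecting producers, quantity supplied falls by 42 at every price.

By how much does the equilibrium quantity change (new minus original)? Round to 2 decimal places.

-36.00

Initially, 2805 - 6p = p + 278, so 2527 = 7p and p = 361, Q = 639.
After the shift, demand is Qd = 2805 - 6p and supply is Qs = p + 236.
Clearing the new market: 2805 - 6p = p + 236, so p = 367 and Q = 603.
ΔQ = 603 − 639 = -36.00.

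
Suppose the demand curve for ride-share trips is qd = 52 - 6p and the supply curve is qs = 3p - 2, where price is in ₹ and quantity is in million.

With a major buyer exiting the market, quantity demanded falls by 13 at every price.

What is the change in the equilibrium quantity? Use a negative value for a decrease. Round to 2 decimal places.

Solve the original market: 52 - 6p = 3p - 2, hence p = 6 and q = 16.
After the shift, demand is qd = 39 - 6p and supply is qs = 3p - 2.
Clearing the new market: 39 - 6p = 3p - 2, so p = 41/9 ≈ 4.5556 and q = 35/3 ≈ 11.6667.
Δq = 11.6667 − 16 = -4.33.

-4.33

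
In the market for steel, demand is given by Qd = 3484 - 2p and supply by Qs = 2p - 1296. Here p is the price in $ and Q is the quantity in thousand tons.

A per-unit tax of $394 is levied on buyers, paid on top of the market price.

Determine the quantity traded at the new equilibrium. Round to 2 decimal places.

Before the shock: 3484 - 2p = 2p - 1296 ⇒ 4780 = 4p ⇒ p = 1195, Q = 1094.
Since buyers pay the price plus the tax, the effective demand curve becomes Qd = 2696 - 2p.
Clearing the new market: 2696 - 2p = 2p - 1296, so p = 998 and Q = 700.

700.00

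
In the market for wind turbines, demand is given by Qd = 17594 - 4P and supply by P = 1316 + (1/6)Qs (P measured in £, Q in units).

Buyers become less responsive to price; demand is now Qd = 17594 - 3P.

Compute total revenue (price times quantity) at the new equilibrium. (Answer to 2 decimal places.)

25765669.63

Original equilibrium: 17594 - 4P = 6P - 7896 gives 25490 = 10P, so P = 2549 and Q = 7398.
With the change applied: demand Qd = 17594 - 3P, supply Qs = 6P - 7896.
Setting them equal: 17594 - 3P = 6P - 7896 → 25490 = 9P, so P = 25490/9 ≈ 2832.2222 and Q = 27292/3 ≈ 9097.3333.
New expenditure = 2832.2222 × 9097.3333 = 25765669.63.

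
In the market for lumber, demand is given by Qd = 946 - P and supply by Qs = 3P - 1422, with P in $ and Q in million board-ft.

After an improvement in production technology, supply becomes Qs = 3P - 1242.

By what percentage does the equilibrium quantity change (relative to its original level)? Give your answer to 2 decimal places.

+12.71

Solve the original market: 946 - P = 3P - 1422, hence P = 592 and Q = 354.
After the shift, demand is Qd = 946 - P and supply is Qs = 3P - 1242.
Equate the new curves: 946 - P = 3P - 1242, giving 2188 = 4P, P = 547, Q = 399.
%ΔQ = (399 − 354) / 354 × 100 = +12.71%.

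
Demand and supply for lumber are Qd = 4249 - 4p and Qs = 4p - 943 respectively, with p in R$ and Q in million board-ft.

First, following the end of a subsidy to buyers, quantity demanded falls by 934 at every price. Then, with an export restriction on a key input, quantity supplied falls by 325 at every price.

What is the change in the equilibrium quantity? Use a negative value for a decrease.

-629.5

Initially, 4249 - 4p = 4p - 943, so 5192 = 8p and p = 649, Q = 1653.
The shock moves the curves to Qd = 3315 - 4p and Qs = 4p - 1268.
New equilibrium: 3315 - 4p = 4p - 1268 ⇒ 4583 = 8p ⇒ p = 572.875, Q = 1023.5.
ΔQ = 1023.5 − 1653 = -629.5.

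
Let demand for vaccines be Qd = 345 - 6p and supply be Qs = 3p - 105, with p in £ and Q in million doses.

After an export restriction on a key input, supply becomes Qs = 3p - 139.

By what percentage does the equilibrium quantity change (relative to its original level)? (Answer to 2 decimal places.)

Before the shock: 345 - 6p = 3p - 105 ⇒ 450 = 9p ⇒ p = 50, Q = 45.
The shock moves the curves to Qd = 345 - 6p and Qs = 3p - 139.
Setting them equal: 345 - 6p = 3p - 139 → 484 = 9p, so p = 484/9 ≈ 53.7778 and Q = 67/3 ≈ 22.3333.
%ΔQ = (22.3333 − 45) / 45 × 100 = -50.37%.

-50.37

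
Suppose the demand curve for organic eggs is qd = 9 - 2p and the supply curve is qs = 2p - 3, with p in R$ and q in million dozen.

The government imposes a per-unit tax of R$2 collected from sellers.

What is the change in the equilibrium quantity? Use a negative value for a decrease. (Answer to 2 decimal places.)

-2.00

Before the shock: 9 - 2p = 2p - 3 ⇒ 12 = 4p ⇒ p = 3, q = 3.
Since sellers keep the price net of the tax, the effective supply curve becomes qs = 2p - 7.
Setting them equal: 9 - 2p = 2p - 7 → 16 = 4p, so p = 4 and q = 1.
Δq = 1 − 3 = -2.00.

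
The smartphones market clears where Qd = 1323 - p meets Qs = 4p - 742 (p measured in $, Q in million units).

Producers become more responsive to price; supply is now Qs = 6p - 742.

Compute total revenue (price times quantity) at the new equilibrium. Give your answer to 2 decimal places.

Initially, 1323 - p = 4p - 742, so 2065 = 5p and p = 413, Q = 910.
With the change applied: demand Qd = 1323 - p, supply Qs = 6p - 742.
Equate the new curves: 1323 - p = 6p - 742, giving 2065 = 7p, p = 295, Q = 1028.
New expenditure = 295 × 1028 = 303260.00.

303260.00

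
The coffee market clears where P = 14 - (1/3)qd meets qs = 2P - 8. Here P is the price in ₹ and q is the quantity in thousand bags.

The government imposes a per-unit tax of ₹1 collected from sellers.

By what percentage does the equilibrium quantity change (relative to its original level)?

-10

Before the shock: 42 - 3P = 2P - 8 ⇒ 50 = 5P ⇒ P = 10, q = 12.
Since sellers keep the price net of the tax, the effective supply curve becomes qs = 2P - 10.
Setting them equal: 42 - 3P = 2P - 10 → 52 = 5P, so P = 10.4 and q = 10.8.
%Δq = (10.8 − 12) / 12 × 100 = -10%.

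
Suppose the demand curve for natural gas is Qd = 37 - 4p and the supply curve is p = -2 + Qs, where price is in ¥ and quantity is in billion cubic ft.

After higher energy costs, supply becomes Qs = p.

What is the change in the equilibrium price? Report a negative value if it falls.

+0.4

Before the shock: 37 - 4p = p + 2 ⇒ 35 = 5p ⇒ p = 7, Q = 9.
After the shift, demand is Qd = 37 - 4p and supply is Qs = p.
Setting them equal: 37 - 4p = p → 37 = 5p, so p = 7.4 and Q = 7.4.
Δp = 7.4 − 7 = +0.4.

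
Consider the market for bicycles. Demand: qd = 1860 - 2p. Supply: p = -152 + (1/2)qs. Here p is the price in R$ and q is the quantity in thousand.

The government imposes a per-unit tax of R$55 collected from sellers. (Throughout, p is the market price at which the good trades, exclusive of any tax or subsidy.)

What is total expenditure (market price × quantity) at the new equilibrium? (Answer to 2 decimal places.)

427745.50

Solve the original market: 1860 - 2p = 2p + 304, hence p = 389 and q = 1082.
Since sellers keep the price net of the tax, the effective supply curve becomes qs = 2p + 194.
Setting them equal: 1860 - 2p = 2p + 194 → 1666 = 4p, so p = 416.5 and q = 1027.
New expenditure = 416.5 × 1027 = 427745.50.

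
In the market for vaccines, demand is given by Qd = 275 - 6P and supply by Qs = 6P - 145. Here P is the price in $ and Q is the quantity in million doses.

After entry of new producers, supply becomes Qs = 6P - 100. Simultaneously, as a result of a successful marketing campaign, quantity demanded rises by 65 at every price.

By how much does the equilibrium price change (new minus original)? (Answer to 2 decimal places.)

Initially, 275 - 6P = 6P - 145, so 420 = 12P and P = 35, Q = 65.
With the change applied: demand Qd = 340 - 6P, supply Qs = 6P - 100.
Setting them equal: 340 - 6P = 6P - 100 → 440 = 12P, so P = 110/3 ≈ 36.6667 and Q = 120.
ΔP = 36.6667 − 35 = +1.67.

+1.67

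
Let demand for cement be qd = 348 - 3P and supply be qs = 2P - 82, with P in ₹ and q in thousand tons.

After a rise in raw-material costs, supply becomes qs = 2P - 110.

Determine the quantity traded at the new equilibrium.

Original equilibrium: 348 - 3P = 2P - 82 gives 430 = 5P, so P = 86 and q = 90.
After the shift, demand is qd = 348 - 3P and supply is qs = 2P - 110.
Setting them equal: 348 - 3P = 2P - 110 → 458 = 5P, so P = 91.6 and q = 73.2.

73.2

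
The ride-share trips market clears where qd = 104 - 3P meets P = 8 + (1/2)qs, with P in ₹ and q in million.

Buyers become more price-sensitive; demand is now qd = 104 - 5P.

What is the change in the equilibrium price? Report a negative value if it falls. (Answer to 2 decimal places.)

Initially, 104 - 3P = 2P - 16, so 120 = 5P and P = 24, q = 32.
With the change applied: demand qd = 104 - 5P, supply qs = 2P - 16.
Clearing the new market: 104 - 5P = 2P - 16, so P = 120/7 ≈ 17.1429 and q = 128/7 ≈ 18.2857.
ΔP = 17.1429 − 24 = -6.86.

-6.86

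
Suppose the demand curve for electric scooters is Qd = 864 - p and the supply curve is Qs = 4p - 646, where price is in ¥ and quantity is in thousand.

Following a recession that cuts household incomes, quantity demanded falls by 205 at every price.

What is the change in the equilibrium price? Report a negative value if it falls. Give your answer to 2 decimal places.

-41.00

Solve the original market: 864 - p = 4p - 646, hence p = 302 and Q = 562.
After the shift, demand is Qd = 659 - p and supply is Qs = 4p - 646.
Clearing the new market: 659 - p = 4p - 646, so p = 261 and Q = 398.
Δp = 261 − 302 = -41.00.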